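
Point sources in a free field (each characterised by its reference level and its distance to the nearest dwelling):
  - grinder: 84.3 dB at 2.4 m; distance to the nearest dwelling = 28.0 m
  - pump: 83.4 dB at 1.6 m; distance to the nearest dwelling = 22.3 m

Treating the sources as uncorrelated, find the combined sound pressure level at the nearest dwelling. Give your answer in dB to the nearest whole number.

First find each source's level at the receiver (point-source: −20·log₁₀(r/r_ref)), then combine on an intensity basis.
grinder: 84.3 − 20·log₁₀(28.0/2.4) = 84.3 − 21.34 = 62.96 dB.
pump: 83.4 − 20·log₁₀(22.3/1.6) = 83.4 − 22.88 = 60.52 dB.
Σ 10^(L/10) = 3.104e+06 → L_total = 10·log₁₀(3.104e+06) = 64.92 dB.

65 dB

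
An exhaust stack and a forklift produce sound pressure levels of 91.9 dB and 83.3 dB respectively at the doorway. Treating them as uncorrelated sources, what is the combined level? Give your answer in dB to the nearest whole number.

92 dB

For uncorrelated sources the intensities add, so convert each level to linear form, sum, and take 10·log₁₀ of the total.
Σ 10^(L/10) = 10^(91.9/10) + 10^(83.3/10) = 1.763e+09.
L_total = 10·log₁₀(1.763e+09) = 92.46 dB.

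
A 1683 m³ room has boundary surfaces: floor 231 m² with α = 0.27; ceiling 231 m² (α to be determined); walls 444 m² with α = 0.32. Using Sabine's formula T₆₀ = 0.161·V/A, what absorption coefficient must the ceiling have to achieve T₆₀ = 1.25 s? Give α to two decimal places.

0.05

A = 0.161·V/T₆₀ = 0.161·1683/1.25 = 216.77 m² sabins.
Absorption from the other surfaces = 231·0.27 + 444·0.32 = 204.45 m², so the ceiling must supply 12.32 m² over 231 m².
α = 12.32/231 = 0.053.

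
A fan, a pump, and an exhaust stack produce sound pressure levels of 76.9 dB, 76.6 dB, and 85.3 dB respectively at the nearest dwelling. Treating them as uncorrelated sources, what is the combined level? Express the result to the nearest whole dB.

For uncorrelated sources the intensities add, so convert each level to linear form, sum, and take 10·log₁₀ of the total.
Σ 10^(L/10) = 10^(76.9/10) + 10^(76.6/10) + 10^(85.3/10) = 4.335e+08.
L_total = 10·log₁₀(4.335e+08) = 86.37 dB.

86 dB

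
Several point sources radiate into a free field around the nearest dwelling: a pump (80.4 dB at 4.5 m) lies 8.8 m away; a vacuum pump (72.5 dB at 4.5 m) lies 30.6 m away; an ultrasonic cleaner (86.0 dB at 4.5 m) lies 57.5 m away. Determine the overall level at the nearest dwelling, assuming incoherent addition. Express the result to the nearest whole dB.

75 dB

Propagate each source to the receiver with L = L_ref − 20·log₁₀(r/r_ref), then add intensities.
pump: 80.4 − 20·log₁₀(8.8/4.5) = 80.4 − 5.83 = 74.57 dB.
vacuum pump: 72.5 − 20·log₁₀(30.6/4.5) = 72.5 − 16.65 = 55.85 dB.
ultrasonic cleaner: 86.0 − 20·log₁₀(57.5/4.5) = 86.0 − 22.13 = 63.87 dB.
Σ 10^(L/10) = 3.150e+07 → L_total = 10·log₁₀(3.150e+07) = 74.98 dB.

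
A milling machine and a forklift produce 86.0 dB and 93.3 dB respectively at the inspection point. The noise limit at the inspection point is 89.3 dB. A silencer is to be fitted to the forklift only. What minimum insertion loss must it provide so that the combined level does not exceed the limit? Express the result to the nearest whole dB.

Fixed contribution from the other source: Σ 10^(L/10) = 10^(86.0/10) = 3.981e+08 (86.00 dB).
To meet 89.3 dB overall, the treated forklift may contribute at most 10^(89.3/10) − 3.981e+08 = 4.530e+08, i.e. 86.56 dB.
Required insertion loss = 93.3 − 86.56 = 6.74 dB.

7 dB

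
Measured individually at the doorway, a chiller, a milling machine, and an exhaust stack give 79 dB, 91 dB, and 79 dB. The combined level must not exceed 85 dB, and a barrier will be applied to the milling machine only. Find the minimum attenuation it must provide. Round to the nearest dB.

9 dB

Everything except the milling machine sums to 10^(79/10) + 10^(79/10) = 1.589e+08 in linear terms, 82.01 dB.
To meet 85 dB overall, the treated milling machine may contribute at most 10^(85/10) − 1.589e+08 = 1.574e+08, i.e. 81.97 dB.
So the milling machine must be reduced from 91 to 81.97 dB: IL = 9.03 dB.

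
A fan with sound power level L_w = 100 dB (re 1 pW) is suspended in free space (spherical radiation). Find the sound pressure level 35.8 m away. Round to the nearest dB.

L_p = L_w − 10·log₁₀(4π·r²) with r = 35.8 m.
4π·r² = 1.611e+04 m², 10·log₁₀ of that is 42.070 dB.
L_p = 100 − 42.070 = 57.93 dB.

58 dB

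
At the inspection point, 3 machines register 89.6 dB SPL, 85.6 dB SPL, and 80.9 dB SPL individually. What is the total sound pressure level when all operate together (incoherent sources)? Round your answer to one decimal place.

91.5 dB SPL

For uncorrelated sources the intensities add, so convert each level to linear form, sum, and take 10·log₁₀ of the total.
Σ 10^(L/10) = 10^(89.6/10) + 10^(85.6/10) + 10^(80.9/10) = 1.398e+09.
L_total = 10·log₁₀(1.398e+09) = 91.46 dB SPL.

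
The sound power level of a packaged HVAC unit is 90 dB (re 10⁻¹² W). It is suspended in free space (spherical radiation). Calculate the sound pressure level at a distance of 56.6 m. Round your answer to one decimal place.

44.0 dB

L_p = L_w − 10·log₁₀(4π·r²) with r = 56.6 m.
4π·r² = 4.026e+04 m², 10·log₁₀ of that is 46.048 dB.
L_p = 90 − 46.048 = 43.95 dB.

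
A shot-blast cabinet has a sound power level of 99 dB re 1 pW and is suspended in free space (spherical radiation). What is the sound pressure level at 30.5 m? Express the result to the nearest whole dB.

58 dB

L_p = L_w − 10·log₁₀(4π·r²) with r = 30.5 m.
4π·r² = 1.169e+04 m², 10·log₁₀ of that is 40.678 dB.
L_p = 99 − 40.678 = 58.32 dB.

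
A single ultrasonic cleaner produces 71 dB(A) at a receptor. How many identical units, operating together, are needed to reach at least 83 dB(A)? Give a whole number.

16

The shortfall is 83 − 71 = 12.0 dB, and N units add 10·log₁₀ N, so need 10·log₁₀ N ≥ 12.0.
N ≥ 10^(12.0/10) = 15.849, so N = 16.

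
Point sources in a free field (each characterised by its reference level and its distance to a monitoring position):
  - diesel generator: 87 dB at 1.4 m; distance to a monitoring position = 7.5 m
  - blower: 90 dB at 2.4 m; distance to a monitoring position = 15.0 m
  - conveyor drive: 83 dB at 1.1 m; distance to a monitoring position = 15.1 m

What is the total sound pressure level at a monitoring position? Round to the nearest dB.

76 dB

Apply inverse-square spreading to bring every level to the receiver, then sum 10^(L/10).
diesel generator: 87 − 20·log₁₀(7.5/1.4) = 87 − 14.58 = 72.42 dB.
blower: 90 − 20·log₁₀(15.0/2.4) = 90 − 15.92 = 74.08 dB.
conveyor drive: 83 − 20·log₁₀(15.1/1.1) = 83 − 22.75 = 60.25 dB.
Σ 10^(L/10) = 4.412e+07 → L_total = 10·log₁₀(4.412e+07) = 76.45 dB.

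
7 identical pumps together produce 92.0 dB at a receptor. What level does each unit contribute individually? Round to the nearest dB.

84 dB

For N identical incoherent sources L_total = L₁ + 10·log₁₀ N, so L₁ = 92.0 − 10·log₁₀(7) = 92.0 − 8.451.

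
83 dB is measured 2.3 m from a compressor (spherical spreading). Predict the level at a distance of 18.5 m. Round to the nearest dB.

For a point source, L₂ = L₁ − 20·log₁₀(r₂/r₁).
L₂ = 83 − 20·log₁₀(18.5/2.3) = 83 − 18.109 = 64.89 dB.

65 dB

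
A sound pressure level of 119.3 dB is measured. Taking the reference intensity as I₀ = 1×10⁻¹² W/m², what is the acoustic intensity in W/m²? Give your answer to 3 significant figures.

I = I₀·10^(L/10) = 10⁻¹² × 10^(119.3/10) = 10^(-0.070).

0.851 W/m²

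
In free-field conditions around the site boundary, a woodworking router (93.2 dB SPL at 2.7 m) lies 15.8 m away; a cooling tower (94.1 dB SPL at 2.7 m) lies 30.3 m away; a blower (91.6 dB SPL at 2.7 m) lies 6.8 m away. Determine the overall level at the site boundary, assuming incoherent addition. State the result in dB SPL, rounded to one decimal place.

84.9 dB SPL

Apply inverse-square spreading to bring every level to the receiver, then sum 10^(L/10).
woodworking router: 93.2 − 20·log₁₀(15.8/2.7) = 93.2 − 15.35 = 77.85 dB SPL.
cooling tower: 94.1 − 20·log₁₀(30.3/2.7) = 94.1 − 21.00 = 73.10 dB SPL.
blower: 91.6 − 20·log₁₀(6.8/2.7) = 91.6 − 8.02 = 83.58 dB SPL.
Σ 10^(L/10) = 3.093e+08 → L_total = 10·log₁₀(3.093e+08) = 84.90 dB SPL.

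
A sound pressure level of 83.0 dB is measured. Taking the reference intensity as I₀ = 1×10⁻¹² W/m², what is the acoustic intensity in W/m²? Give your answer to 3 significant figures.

0.000200 W/m²

L = 10·log₁₀(I/I₀) ⇒ I = I₀·10^(L/10) = 10⁻¹² × 10^8.30.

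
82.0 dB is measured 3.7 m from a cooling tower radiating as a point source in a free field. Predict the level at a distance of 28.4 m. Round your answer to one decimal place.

Spherical spreading from a point source gives a 20·log₁₀(r₂/r₁) drop.
L₂ = 82.0 − 20·log₁₀(28.4/3.7) = 82.0 − 17.702 = 64.30 dB.

64.3 dB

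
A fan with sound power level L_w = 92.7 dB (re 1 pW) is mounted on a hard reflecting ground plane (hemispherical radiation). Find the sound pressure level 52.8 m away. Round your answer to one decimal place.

50.3 dB

The power spreads over a hemisphere of area 2π·r², so L_p = L_w − 10·log₁₀(2π·r²).
2π·r² = 1.752e+04 m², 10·log₁₀ of that is 42.434 dB.
L_p = 92.7 − 42.434 = 50.27 dB.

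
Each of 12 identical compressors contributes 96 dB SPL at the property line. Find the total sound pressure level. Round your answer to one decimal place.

L_total = L₁ + 10·log₁₀ N for N identical incoherent sources.
L_total = 96 + 10·log₁₀(12) = 96 + 10.792 = 106.79 dB SPL.

106.8 dB SPL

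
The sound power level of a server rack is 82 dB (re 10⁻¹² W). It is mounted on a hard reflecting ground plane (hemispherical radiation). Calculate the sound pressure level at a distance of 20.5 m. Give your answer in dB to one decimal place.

The power spreads over a hemisphere of area 2π·r², so L_p = L_w − 10·log₁₀(2π·r²).
2π·r² = 2641 m², 10·log₁₀ of that is 34.217 dB.
L_p = 82 − 34.217 = 47.78 dB.

47.8 dB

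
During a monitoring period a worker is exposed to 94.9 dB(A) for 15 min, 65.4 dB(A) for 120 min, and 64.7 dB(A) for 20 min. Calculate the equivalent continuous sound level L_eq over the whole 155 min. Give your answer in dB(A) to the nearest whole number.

85 dB(A)

L_eq = 10·log₁₀[(1/T)·Σ tᵢ·10^(Lᵢ/10)] with T = 155 min.
Σ tᵢ·10^(Lᵢ/10) = 15·10^(94.9/10) + 120·10^(65.4/10) + 20·10^(64.7/10) = 4.683e+10.
L_eq = 10·log₁₀(4.683e+10/155) = 84.80 dB(A).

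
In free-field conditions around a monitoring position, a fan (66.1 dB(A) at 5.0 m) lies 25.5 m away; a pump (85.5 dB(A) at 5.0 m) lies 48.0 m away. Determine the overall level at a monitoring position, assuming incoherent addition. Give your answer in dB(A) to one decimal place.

66.0 dB(A)

Apply inverse-square spreading to bring every level to the receiver, then sum 10^(L/10).
fan: 66.1 − 20·log₁₀(25.5/5.0) = 66.1 − 14.15 = 51.95 dB(A).
pump: 85.5 − 20·log₁₀(48.0/5.0) = 85.5 − 19.65 = 65.85 dB(A).
Σ 10^(L/10) = 4.007e+06 → L_total = 10·log₁₀(4.007e+06) = 66.03 dB(A).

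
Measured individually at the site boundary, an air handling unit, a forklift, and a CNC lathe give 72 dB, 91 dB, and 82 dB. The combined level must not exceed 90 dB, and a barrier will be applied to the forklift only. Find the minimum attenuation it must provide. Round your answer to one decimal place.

The untreated sources together contribute 10^(72/10) + 10^(82/10) = 1.743e+08, i.e. 82.41 dB.
To meet 90 dB overall, the treated forklift may contribute at most 10^(90/10) − 1.743e+08 = 8.257e+08, i.e. 89.17 dB.
So the forklift must be reduced from 91 to 89.17 dB: IL = 1.83 dB.

1.8 dB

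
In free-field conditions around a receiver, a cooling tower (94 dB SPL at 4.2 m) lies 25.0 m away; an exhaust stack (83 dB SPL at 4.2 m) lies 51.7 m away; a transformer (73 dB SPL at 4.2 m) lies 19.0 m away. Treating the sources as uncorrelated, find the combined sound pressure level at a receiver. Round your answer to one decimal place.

Apply inverse-square spreading to bring every level to the receiver, then sum 10^(L/10).
cooling tower: 94 − 20·log₁₀(25.0/4.2) = 94 − 15.49 = 78.51 dB SPL.
exhaust stack: 83 − 20·log₁₀(51.7/4.2) = 83 − 21.80 = 61.20 dB SPL.
transformer: 73 − 20·log₁₀(19.0/4.2) = 73 − 13.11 = 59.89 dB SPL.
Σ 10^(L/10) = 7.319e+07 → L_total = 10·log₁₀(7.319e+07) = 78.64 dB SPL.

78.6 dB SPL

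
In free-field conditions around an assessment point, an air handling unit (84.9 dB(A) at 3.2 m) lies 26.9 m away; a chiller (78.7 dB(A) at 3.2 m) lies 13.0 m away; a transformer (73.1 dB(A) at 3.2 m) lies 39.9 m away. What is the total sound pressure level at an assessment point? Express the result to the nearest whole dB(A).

Apply inverse-square spreading to bring every level to the receiver, then sum 10^(L/10).
air handling unit: 84.9 − 20·log₁₀(26.9/3.2) = 84.9 − 18.49 = 66.41 dB(A).
chiller: 78.7 − 20·log₁₀(13.0/3.2) = 78.7 − 12.18 = 66.52 dB(A).
transformer: 73.1 − 20·log₁₀(39.9/3.2) = 73.1 − 21.92 = 51.18 dB(A).
Σ 10^(L/10) = 8.996e+06 → L_total = 10·log₁₀(8.996e+06) = 69.54 dB(A).

70 dB(A)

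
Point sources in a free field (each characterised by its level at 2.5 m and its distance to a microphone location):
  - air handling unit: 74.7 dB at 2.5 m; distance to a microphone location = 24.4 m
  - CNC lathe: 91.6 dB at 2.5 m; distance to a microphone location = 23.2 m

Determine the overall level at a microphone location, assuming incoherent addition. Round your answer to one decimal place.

Propagate each source to the receiver with L = L_ref − 20·log₁₀(r/r_ref), then add intensities.
air handling unit: 74.7 − 20·log₁₀(24.4/2.5) = 74.7 − 19.79 = 54.91 dB.
CNC lathe: 91.6 − 20·log₁₀(23.2/2.5) = 91.6 − 19.35 = 72.25 dB.
Σ 10^(L/10) = 1.709e+07 → L_total = 10·log₁₀(1.709e+07) = 72.33 dB.

72.3 dB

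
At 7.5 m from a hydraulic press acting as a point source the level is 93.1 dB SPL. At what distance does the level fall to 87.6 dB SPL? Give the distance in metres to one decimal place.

14.1 m

Point-source spreading drops the level by 20·log₁₀(r₂/r₁); inverting, r₂/r₁ = 10^(ΔL/20).
r₂ = 7.5·10^((93.1−87.6)/20) = 7.5·10^(5.5/20) = 14.13 m.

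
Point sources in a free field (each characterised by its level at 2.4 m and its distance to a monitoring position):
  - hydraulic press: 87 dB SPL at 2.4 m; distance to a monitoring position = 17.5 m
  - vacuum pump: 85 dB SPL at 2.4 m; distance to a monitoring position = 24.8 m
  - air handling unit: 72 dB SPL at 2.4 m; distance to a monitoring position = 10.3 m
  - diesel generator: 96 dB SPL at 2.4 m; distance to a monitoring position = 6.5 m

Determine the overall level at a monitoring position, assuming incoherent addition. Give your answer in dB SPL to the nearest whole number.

87 dB SPL

Apply inverse-square spreading to bring every level to the receiver, then sum 10^(L/10).
hydraulic press: 87 − 20·log₁₀(17.5/2.4) = 87 − 17.26 = 69.74 dB SPL.
vacuum pump: 85 − 20·log₁₀(24.8/2.4) = 85 − 20.28 = 64.72 dB SPL.
air handling unit: 72 − 20·log₁₀(10.3/2.4) = 72 − 12.65 = 59.35 dB SPL.
diesel generator: 96 − 20·log₁₀(6.5/2.4) = 96 − 8.65 = 87.35 dB SPL.
Σ 10^(L/10) = 5.560e+08 → L_total = 10·log₁₀(5.560e+08) = 87.45 dB SPL.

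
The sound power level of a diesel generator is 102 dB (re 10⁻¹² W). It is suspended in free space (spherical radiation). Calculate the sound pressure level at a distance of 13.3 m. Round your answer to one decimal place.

Free-field spherical radiation: L_p = L_w − 10·log₁₀(4π·r²), r = 13.3 m.
4π·r² = 2223 m², 10·log₁₀ of that is 33.469 dB.
L_p = 102 − 33.469 = 68.53 dB.

68.5 dB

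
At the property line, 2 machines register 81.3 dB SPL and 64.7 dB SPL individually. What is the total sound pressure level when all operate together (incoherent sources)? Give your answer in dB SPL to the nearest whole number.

81 dB SPL

Incoherent sources combine by intensity addition: L_total = 10·log₁₀(Σ 10^(L_i/10)).
Σ 10^(L/10) = 10^(81.3/10) + 10^(64.7/10) = 1.378e+08.
L_total = 10·log₁₀(1.378e+08) = 81.39 dB SPL.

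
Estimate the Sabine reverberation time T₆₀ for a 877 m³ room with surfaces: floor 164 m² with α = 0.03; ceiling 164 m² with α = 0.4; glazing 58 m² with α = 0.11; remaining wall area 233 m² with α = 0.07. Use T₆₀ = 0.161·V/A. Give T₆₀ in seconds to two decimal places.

A = Σ Sᵢαᵢ = 164·0.03 + 164·0.4 + 58·0.11 + 233·0.07 = 93.21 m².
T₆₀ = 0.161·V/A = 0.161·877/93.21 = 1.515 s.

1.51 s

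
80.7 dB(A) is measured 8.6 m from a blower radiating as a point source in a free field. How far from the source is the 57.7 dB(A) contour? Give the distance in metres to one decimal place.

121.5 m

For a point source L₁ − L₂ = 20·log₁₀(r₂/r₁), so r₂ = r₁·10^((L₁−L₂)/20).
r₂ = 8.6·10^((80.7−57.7)/20) = 8.6·10^(23.0/20) = 121.48 m.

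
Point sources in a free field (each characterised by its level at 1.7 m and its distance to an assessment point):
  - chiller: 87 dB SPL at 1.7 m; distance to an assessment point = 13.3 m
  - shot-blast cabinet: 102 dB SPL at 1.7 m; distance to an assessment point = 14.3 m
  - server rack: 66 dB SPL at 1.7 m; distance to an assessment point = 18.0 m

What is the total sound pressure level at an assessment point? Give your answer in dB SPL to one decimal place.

83.7 dB SPL

Apply inverse-square spreading to bring every level to the receiver, then sum 10^(L/10).
chiller: 87 − 20·log₁₀(13.3/1.7) = 87 − 17.87 = 69.13 dB SPL.
shot-blast cabinet: 102 − 20·log₁₀(14.3/1.7) = 102 − 18.50 = 83.50 dB SPL.
server rack: 66 − 20·log₁₀(18.0/1.7) = 66 − 20.50 = 45.50 dB SPL.
Σ 10^(L/10) = 2.322e+08 → L_total = 10·log₁₀(2.322e+08) = 83.66 dB SPL.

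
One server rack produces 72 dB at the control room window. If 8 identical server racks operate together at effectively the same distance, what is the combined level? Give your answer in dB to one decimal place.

81.0 dB

N identical incoherent sources raise the level by 10·log₁₀ N.
L_total = 72 + 10·log₁₀(8) = 72 + 9.031 = 81.03 dB.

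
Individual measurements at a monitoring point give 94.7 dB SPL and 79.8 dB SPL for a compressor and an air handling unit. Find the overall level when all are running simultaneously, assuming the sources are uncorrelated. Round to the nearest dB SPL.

95 dB SPL

Incoherent sources combine by intensity addition: L_total = 10·log₁₀(Σ 10^(L_i/10)).
Σ 10^(L/10) = 10^(94.7/10) + 10^(79.8/10) = 3.047e+09.
L_total = 10·log₁₀(3.047e+09) = 94.84 dB SPL.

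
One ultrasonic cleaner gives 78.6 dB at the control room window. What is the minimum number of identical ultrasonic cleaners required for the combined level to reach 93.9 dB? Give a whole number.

34

The shortfall is 93.9 − 78.6 = 15.3 dB, and N units add 10·log₁₀ N, so need 10·log₁₀ N ≥ 15.3.
N ≥ 10^(15.3/10) = 33.884, so N = 34.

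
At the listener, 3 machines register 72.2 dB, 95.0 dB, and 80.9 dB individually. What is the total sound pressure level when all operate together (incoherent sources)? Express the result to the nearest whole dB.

For uncorrelated sources the intensities add, so convert each level to linear form, sum, and take 10·log₁₀ of the total.
Σ 10^(L/10) = 10^(72.2/10) + 10^(95.0/10) + 10^(80.9/10) = 3.302e+09.
L_total = 10·log₁₀(3.302e+09) = 95.19 dB.

95 dB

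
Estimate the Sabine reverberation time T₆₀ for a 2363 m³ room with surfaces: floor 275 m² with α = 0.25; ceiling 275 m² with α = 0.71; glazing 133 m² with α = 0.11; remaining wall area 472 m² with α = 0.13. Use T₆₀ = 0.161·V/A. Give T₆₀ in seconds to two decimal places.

1.12 s

Summing Sᵢαᵢ: 275·0.25 + 275·0.71 + 133·0.11 + 472·0.13 = 339.99 m².
T₆₀ = 0.161·V/A = 0.161·2363/339.99 = 1.119 s.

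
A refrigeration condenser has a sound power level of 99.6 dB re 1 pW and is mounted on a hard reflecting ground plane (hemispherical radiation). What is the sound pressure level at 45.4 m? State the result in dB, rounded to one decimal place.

L_p = L_w − 10·log₁₀(2π·r²) with r = 45.4 m.
2π·r² = 1.295e+04 m², 10·log₁₀ of that is 41.123 dB.
L_p = 99.6 − 41.123 = 58.48 dB.

58.5 dB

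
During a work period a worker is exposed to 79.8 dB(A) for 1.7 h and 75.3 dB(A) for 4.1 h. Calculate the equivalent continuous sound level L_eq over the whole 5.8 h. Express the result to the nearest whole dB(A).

77 dB(A)

Weight each interval's intensity by its duration and average over T = 5.8 h:
Σ tᵢ·10^(Lᵢ/10) = 1.7·10^(79.8/10) + 4.1·10^(75.3/10) = 3.013e+08.
L_eq = 10·log₁₀(3.013e+08/5.8) = 77.16 dB(A).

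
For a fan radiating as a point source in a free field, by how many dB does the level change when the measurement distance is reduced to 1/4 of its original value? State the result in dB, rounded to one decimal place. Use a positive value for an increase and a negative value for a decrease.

A point source loses 6 dB per doubling of distance; generally ΔL = −20·log₁₀(r₂/r₁).
ΔL = −20·log₁₀(0.25) = +12.04 dB.

+12.0 dB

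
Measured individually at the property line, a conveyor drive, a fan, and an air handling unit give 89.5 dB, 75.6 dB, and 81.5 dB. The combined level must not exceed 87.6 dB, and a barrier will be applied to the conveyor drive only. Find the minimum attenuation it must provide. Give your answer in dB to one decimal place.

3.5 dB

The untreated sources together contribute 10^(75.6/10) + 10^(81.5/10) = 1.776e+08, i.e. 82.49 dB.
To meet 87.6 dB overall, the treated conveyor drive may contribute at most 10^(87.6/10) − 1.776e+08 = 3.979e+08, i.e. 86.00 dB.
So the conveyor drive must be reduced from 89.5 to 86.00 dB: IL = 3.50 dB.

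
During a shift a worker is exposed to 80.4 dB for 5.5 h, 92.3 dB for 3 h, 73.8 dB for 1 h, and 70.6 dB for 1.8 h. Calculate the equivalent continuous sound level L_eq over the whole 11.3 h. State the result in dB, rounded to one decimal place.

The energy average is taken in the linear domain: L_eq = 10·log₁₀[(Σ tᵢ·10^(Lᵢ/10))/T], T = 11.3 h.
Σ tᵢ·10^(Lᵢ/10) = 5.5·10^(80.4/10) + 3·10^(92.3/10) + 1·10^(73.8/10) + 1.8·10^(70.6/10) = 5.742e+09.
L_eq = 10·log₁₀(5.742e+09/11.3) = 87.06 dB.

87.1 dB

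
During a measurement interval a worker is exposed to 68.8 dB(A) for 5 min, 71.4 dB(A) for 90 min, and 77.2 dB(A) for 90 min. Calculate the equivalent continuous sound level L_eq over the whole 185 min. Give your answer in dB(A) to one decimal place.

The energy average is taken in the linear domain: L_eq = 10·log₁₀[(Σ tᵢ·10^(Lᵢ/10))/T], T = 185 min.
Σ tᵢ·10^(Lᵢ/10) = 5·10^(68.8/10) + 90·10^(71.4/10) + 90·10^(77.2/10) = 6.004e+09.
L_eq = 10·log₁₀(6.004e+09/185) = 75.11 dB(A).

75.1 dB(A)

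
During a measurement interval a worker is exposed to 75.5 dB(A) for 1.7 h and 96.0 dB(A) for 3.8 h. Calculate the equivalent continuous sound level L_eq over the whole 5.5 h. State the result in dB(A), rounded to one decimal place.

94.4 dB(A)

Weight each interval's intensity by its duration and average over T = 5.5 h:
Σ tᵢ·10^(Lᵢ/10) = 1.7·10^(75.5/10) + 3.8·10^(96.0/10) = 1.519e+10.
L_eq = 10·log₁₀(1.519e+10/5.5) = 94.41 dB(A).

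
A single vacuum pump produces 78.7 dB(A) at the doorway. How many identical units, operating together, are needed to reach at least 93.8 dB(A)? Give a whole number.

33

Need L₁ + 10·log₁₀ N ≥ 93.8, i.e. log₁₀ N ≥ 1.51.
N ≥ 10^(15.1/10) = 32.359, so N = 33.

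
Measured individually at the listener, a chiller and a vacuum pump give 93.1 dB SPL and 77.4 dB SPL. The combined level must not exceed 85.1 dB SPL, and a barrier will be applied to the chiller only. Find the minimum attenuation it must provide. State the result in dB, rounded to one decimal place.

The untreated sources together contribute 10^(77.4/10) = 5.495e+07, i.e. 77.40 dB SPL.
To meet 85.1 dB SPL overall, the treated chiller may contribute at most 10^(85.1/10) − 5.495e+07 = 2.686e+08, i.e. 84.29 dB SPL.
So the chiller must be reduced from 93.1 to 84.29 dB SPL: IL = 8.81 dB.

8.8 dB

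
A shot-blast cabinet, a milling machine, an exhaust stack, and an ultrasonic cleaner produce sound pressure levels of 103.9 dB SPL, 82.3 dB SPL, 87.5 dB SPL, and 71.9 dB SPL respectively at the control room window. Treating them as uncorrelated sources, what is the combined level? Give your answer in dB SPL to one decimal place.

For uncorrelated sources the intensities add, so convert each level to linear form, sum, and take 10·log₁₀ of the total.
Σ 10^(L/10) = 10^(103.9/10) + 10^(82.3/10) + 10^(87.5/10) + 10^(71.9/10) = 2.529e+10.
L_total = 10·log₁₀(2.529e+10) = 104.03 dB SPL.

104.0 dB SPL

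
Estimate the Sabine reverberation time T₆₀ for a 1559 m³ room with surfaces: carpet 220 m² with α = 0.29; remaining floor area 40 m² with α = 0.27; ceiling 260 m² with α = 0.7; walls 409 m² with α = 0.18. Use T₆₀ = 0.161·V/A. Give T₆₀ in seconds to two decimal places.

Total absorption A = 220·0.29 + 40·0.27 + 260·0.7 + 409·0.18 = 330.22 m² sabins.
T₆₀ = 0.161·V/A = 0.161·1559/330.22 = 0.760 s.

0.76 s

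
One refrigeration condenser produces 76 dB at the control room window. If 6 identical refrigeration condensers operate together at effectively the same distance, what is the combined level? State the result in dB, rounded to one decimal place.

83.8 dB

L_total = L₁ + 10·log₁₀ N for N identical incoherent sources.
L_total = 76 + 10·log₁₀(6) = 76 + 7.782 = 83.78 dB.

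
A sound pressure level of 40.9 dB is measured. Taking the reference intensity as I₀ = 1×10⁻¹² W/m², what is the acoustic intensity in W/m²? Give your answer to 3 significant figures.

1.23e-08 W/m²

I/I₀ = 10^(40.9/10) = 1.23e+04, so I = 1.23e+04 × 10⁻¹² W/m².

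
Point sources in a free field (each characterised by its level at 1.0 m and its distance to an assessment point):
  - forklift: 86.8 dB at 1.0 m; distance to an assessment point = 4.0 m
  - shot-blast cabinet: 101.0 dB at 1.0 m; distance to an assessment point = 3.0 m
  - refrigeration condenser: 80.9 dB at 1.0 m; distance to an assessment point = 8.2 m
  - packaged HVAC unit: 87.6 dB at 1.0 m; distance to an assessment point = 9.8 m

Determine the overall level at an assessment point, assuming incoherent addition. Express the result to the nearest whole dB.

92 dB

First find each source's level at the receiver (point-source: −20·log₁₀(r/r_ref)), then combine on an intensity basis.
forklift: 86.8 − 20·log₁₀(4.0/1.0) = 86.8 − 12.04 = 74.76 dB.
shot-blast cabinet: 101.0 − 20·log₁₀(3.0/1.0) = 101.0 − 9.54 = 91.46 dB.
refrigeration condenser: 80.9 − 20·log₁₀(8.2/1.0) = 80.9 − 18.28 = 62.62 dB.
packaged HVAC unit: 87.6 − 20·log₁₀(9.8/1.0) = 87.6 − 19.82 = 67.78 dB.
Σ 10^(L/10) = 1.437e+09 → L_total = 10·log₁₀(1.437e+09) = 91.57 dB.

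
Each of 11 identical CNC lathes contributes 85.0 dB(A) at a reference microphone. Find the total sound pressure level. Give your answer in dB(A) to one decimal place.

L_total = L₁ + 10·log₁₀ N for N identical incoherent sources.
L_total = 85.0 + 10·log₁₀(11) = 85.0 + 10.414 = 95.41 dB(A).

95.4 dB(A)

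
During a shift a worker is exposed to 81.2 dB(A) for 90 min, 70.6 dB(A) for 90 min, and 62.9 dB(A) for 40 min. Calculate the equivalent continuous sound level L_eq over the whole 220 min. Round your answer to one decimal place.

77.7 dB(A)

Weight each interval's intensity by its duration and average over T = 220 min:
Σ tᵢ·10^(Lᵢ/10) = 90·10^(81.2/10) + 90·10^(70.6/10) + 40·10^(62.9/10) = 1.298e+10.
L_eq = 10·log₁₀(1.298e+10/220) = 77.71 dB(A).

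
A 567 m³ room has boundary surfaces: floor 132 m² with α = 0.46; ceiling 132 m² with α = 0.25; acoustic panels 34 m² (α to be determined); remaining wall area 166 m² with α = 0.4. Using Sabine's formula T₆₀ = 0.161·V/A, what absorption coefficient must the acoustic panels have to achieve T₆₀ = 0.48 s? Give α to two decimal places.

From T₆₀ = 0.161·V/A, the target T₆₀ = 0.48 s needs A = 0.161·567/0.48 = 190.18 m².
Absorption from the other surfaces = 132·0.46 + 132·0.25 + 166·0.4 = 160.12 m², so the acoustic panels must supply 30.06 m² over 34 m².
α = 30.06/34 = 0.884.

0.88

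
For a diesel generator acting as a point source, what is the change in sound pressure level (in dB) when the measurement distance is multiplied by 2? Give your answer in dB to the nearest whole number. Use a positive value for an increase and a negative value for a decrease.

-6 dB

A point source loses 6 dB per doubling of distance; generally ΔL = −20·log₁₀(r₂/r₁).
ΔL = −20·log₁₀(2) = -6.02 dB.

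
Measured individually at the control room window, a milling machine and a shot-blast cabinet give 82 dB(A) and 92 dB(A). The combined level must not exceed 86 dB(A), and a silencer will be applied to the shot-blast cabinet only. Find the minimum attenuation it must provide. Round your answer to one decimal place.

Fixed contribution from the other source: Σ 10^(L/10) = 10^(82/10) = 1.585e+08 (82.00 dB(A)).
To meet 86 dB(A) overall, the treated shot-blast cabinet may contribute at most 10^(86/10) − 1.585e+08 = 2.396e+08, i.e. 83.80 dB(A).
Required insertion loss = 92 − 83.80 = 8.20 dB.

8.2 dB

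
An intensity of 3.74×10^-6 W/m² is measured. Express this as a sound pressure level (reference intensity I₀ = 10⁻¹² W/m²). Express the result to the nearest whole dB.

66 dB

Dividing by I₀ shifts the exponent by 12: I/I₀ = 3.74×10^6.
L = 10·(0.5729 + 6) = 65.73 dB.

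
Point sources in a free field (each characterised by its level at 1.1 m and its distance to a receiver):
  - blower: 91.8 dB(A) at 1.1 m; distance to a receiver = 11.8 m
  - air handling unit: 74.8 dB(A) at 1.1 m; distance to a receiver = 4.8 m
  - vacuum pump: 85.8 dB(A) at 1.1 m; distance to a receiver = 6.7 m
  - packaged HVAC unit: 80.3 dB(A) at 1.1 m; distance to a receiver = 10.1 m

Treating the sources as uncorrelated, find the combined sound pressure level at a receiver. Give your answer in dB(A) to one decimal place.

Propagate each source to the receiver with L = L_ref − 20·log₁₀(r/r_ref), then add intensities.
blower: 91.8 − 20·log₁₀(11.8/1.1) = 91.8 − 20.61 = 71.19 dB(A).
air handling unit: 74.8 − 20·log₁₀(4.8/1.1) = 74.8 − 12.80 = 62.00 dB(A).
vacuum pump: 85.8 − 20·log₁₀(6.7/1.1) = 85.8 − 15.69 = 70.11 dB(A).
packaged HVAC unit: 80.3 − 20·log₁₀(10.1/1.1) = 80.3 − 19.26 = 61.04 dB(A).
Σ 10^(L/10) = 2.626e+07 → L_total = 10·log₁₀(2.626e+07) = 74.19 dB(A).

74.2 dB(A)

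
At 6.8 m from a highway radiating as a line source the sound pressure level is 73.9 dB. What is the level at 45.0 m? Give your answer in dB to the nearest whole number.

Line-source attenuation: ΔL = 10·log₁₀(r₂/r₁) = 10·log₁₀(45.0/6.8) = 8.207 dB.
L₂ = 73.9 − 10·log₁₀(45.0/6.8) = 73.9 − 8.207 = 65.69 dB.

66 dB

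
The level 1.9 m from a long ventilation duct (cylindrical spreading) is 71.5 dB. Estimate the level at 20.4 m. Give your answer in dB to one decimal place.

For a line source, L₂ = L₁ − 10·log₁₀(r₂/r₁).
L₂ = 71.5 − 10·log₁₀(20.4/1.9) = 71.5 − 10.309 = 61.19 dB.

61.2 dB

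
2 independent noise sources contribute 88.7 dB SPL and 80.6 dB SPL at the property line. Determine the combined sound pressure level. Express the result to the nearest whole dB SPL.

89 dB SPL

For uncorrelated sources the intensities add, so convert each level to linear form, sum, and take 10·log₁₀ of the total.
Σ 10^(L/10) = 10^(88.7/10) + 10^(80.6/10) = 8.561e+08.
L_total = 10·log₁₀(8.561e+08) = 89.33 dB SPL.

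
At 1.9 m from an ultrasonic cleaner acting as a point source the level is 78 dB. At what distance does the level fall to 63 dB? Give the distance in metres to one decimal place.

10.7 m

For a point source L₁ − L₂ = 20·log₁₀(r₂/r₁), so r₂ = r₁·10^((L₁−L₂)/20).
r₂ = 1.9·10^((78−63)/20) = 1.9·10^(15.0/20) = 10.68 m.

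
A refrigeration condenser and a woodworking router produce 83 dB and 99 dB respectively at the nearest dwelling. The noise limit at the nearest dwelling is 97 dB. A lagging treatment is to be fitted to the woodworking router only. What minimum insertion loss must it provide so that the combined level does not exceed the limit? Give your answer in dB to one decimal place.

Everything except the woodworking router sums to 10^(83/10) = 1.995e+08 in linear terms, 83.00 dB.
The limit corresponds to 10^(97/10) = 5.012e+09; subtracting the fixed part leaves 4.812e+09 for the woodworking router, i.e. 96.82 dB.
Required insertion loss = 99 − 96.82 = 2.18 dB.

2.2 dB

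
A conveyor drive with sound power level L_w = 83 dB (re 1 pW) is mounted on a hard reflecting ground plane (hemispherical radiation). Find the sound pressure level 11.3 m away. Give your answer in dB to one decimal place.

Free-field hemispherical radiation: L_p = L_w − 10·log₁₀(2π·r²), r = 11.3 m.
2π·r² = 802.3 m², 10·log₁₀ of that is 29.043 dB.
L_p = 83 − 29.043 = 53.96 dB.

54.0 dB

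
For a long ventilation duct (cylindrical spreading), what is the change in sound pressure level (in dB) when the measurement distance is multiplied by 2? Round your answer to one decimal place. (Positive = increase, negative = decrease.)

-3.0 dB

A line source loses 3 dB per doubling of distance; generally ΔL = −10·log₁₀(r₂/r₁).
ΔL = −10·log₁₀(2) = -3.01 dB.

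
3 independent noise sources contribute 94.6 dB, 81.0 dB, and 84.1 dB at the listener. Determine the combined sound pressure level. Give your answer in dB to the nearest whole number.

95 dB

Incoherent sources combine by intensity addition: L_total = 10·log₁₀(Σ 10^(L_i/10)).
Σ 10^(L/10) = 10^(94.6/10) + 10^(81.0/10) + 10^(84.1/10) = 3.267e+09.
L_total = 10·log₁₀(3.267e+09) = 95.14 dB.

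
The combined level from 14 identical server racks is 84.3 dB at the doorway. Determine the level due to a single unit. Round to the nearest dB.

73 dB

For N identical incoherent sources L_total = L₁ + 10·log₁₀ N, so L₁ = 84.3 − 10·log₁₀(14) = 84.3 − 11.461.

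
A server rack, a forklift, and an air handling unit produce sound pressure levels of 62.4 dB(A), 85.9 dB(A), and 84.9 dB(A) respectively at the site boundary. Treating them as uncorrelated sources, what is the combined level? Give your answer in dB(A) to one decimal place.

Incoherent sources combine by intensity addition: L_total = 10·log₁₀(Σ 10^(L_i/10)).
Σ 10^(L/10) = 10^(62.4/10) + 10^(85.9/10) + 10^(84.9/10) = 6.998e+08.
L_total = 10·log₁₀(6.998e+08) = 88.45 dB(A).

88.4 dB(A)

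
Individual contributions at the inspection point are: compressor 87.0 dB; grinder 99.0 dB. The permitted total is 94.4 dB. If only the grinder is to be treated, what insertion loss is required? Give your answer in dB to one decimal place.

5.5 dB

Fixed contribution from the other source: Σ 10^(L/10) = 10^(87.0/10) = 5.012e+08 (87.00 dB).
The limit corresponds to 10^(94.4/10) = 2.754e+09; subtracting the fixed part leaves 2.253e+09 for the grinder, i.e. 93.53 dB.
So the grinder must be reduced from 99.0 to 93.53 dB: IL = 5.47 dB.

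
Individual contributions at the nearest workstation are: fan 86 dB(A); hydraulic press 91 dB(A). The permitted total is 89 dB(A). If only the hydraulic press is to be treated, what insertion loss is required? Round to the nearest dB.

Everything except the hydraulic press sums to 10^(86/10) = 3.981e+08 in linear terms, 86.00 dB(A).
To meet 89 dB(A) overall, the treated hydraulic press may contribute at most 10^(89/10) − 3.981e+08 = 3.962e+08, i.e. 85.98 dB(A).
So the hydraulic press must be reduced from 91 to 85.98 dB(A): IL = 5.02 dB.

5 dB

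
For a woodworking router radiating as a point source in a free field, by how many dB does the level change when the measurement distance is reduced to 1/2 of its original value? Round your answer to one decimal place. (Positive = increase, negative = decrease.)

A point source loses 6 dB per doubling of distance; generally ΔL = −20·log₁₀(r₂/r₁).
ΔL = −20·log₁₀(0.5) = +6.02 dB.

+6.0 dB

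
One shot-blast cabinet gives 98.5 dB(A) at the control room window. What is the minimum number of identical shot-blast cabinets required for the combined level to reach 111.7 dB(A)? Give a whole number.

N identical sources give L₁ + 10·log₁₀ N, so require 10·log₁₀ N ≥ 111.7 − 98.5 = 13.2 dB.
N ≥ 10^(13.2/10) = 20.893, so N = 21.

21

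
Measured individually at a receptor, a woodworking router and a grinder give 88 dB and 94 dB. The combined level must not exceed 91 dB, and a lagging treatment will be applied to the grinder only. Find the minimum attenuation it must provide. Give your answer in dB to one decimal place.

Everything except the grinder sums to 10^(88/10) = 6.310e+08 in linear terms, 88.00 dB.
The limit corresponds to 10^(91/10) = 1.259e+09; subtracting the fixed part leaves 6.280e+08 for the grinder, i.e. 87.98 dB.
So the grinder must be reduced from 94 to 87.98 dB: IL = 6.02 dB.

6.0 dB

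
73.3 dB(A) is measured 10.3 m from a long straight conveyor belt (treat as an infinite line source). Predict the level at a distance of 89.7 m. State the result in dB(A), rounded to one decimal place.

63.9 dB(A)

For a line source, L₂ = L₁ − 10·log₁₀(r₂/r₁).
L₂ = 73.3 − 10·log₁₀(89.7/10.3) = 73.3 − 9.400 = 63.90 dB(A).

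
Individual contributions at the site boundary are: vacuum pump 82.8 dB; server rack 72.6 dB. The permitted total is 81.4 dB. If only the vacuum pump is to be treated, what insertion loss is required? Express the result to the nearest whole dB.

2 dB

Everything except the vacuum pump sums to 10^(72.6/10) = 1.820e+07 in linear terms, 72.60 dB.
The limit corresponds to 10^(81.4/10) = 1.380e+08; subtracting the fixed part leaves 1.198e+08 for the vacuum pump, i.e. 80.79 dB.
So the vacuum pump must be reduced from 82.8 to 80.79 dB: IL = 2.01 dB.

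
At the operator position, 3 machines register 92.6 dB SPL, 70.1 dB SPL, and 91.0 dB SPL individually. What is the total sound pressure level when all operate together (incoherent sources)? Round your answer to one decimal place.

Incoherent sources combine by intensity addition: L_total = 10·log₁₀(Σ 10^(L_i/10)).
Σ 10^(L/10) = 10^(92.6/10) + 10^(70.1/10) + 10^(91.0/10) = 3.089e+09.
L_total = 10·log₁₀(3.089e+09) = 94.90 dB SPL.

94.9 dB SPL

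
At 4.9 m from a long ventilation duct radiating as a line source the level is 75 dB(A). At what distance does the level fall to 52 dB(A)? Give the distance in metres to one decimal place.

For a line source L₁ − L₂ = 10·log₁₀(r₂/r₁), so r₂ = r₁·10^((L₁−L₂)/10).
r₂ = 4.9·10^((75−52)/10) = 4.9·10^(23.0/10) = 977.68 m.

977.7 m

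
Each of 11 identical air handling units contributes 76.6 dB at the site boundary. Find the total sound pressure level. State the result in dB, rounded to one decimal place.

87.0 dB

N identical incoherent sources raise the level by 10·log₁₀ N.
L_total = 76.6 + 10·log₁₀(11) = 76.6 + 10.414 = 87.01 dB.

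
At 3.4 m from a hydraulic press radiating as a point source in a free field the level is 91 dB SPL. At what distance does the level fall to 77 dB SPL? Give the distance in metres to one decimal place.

The 14.0 dB drop corresponds to a distance ratio of 10^(14.0/20) for a point source.
r₂ = 3.4·10^((91−77)/20) = 3.4·10^(14.0/20) = 17.04 m.

17.0 m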